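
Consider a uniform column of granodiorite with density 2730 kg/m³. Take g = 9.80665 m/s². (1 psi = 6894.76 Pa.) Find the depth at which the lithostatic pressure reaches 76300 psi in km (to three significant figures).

h = P/(ρg) = 76300 psi / (2730 kg/m³ × 9.80665 m/s²) = 5.261×10^8 Pa / 26772 Pa/m = 19650 m
= 19.650 km

19.6 km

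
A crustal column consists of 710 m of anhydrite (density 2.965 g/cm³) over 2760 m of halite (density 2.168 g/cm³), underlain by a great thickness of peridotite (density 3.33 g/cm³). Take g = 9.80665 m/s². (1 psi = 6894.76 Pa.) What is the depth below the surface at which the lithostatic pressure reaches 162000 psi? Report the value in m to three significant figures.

35200 m

Pressure at base of upper layers: 2965×9.80665×710 + 2168×9.80665×2760 = 7.932×10^7 Pa = 11505 psi
Remaining pressure to be supplied by peridotite: 1.117×10^9 − 7.932×10^7 = 1.038×10^9 Pa
Additional depth in peridotite = 1.038×10^9 Pa / (3330 kg/m³ × 9.80665 m/s²) = 31774 m
Total depth = 3470 m + 31774 m = 35244 m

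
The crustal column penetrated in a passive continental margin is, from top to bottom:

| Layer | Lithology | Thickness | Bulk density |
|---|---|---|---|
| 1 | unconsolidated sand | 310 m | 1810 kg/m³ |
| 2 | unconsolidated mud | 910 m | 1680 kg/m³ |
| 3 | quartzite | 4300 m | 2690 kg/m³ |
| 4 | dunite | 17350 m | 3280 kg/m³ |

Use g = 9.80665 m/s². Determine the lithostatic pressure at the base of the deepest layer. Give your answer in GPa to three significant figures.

unconsolidated sand: 1810 kg/m³ × 9.80665 m/s² × 310 m = 5.503×10^6 Pa = 5.503×10^-3 GPa
unconsolidated mud: 1680 kg/m³ × 9.80665 m/s² × 910 m = 1.499×10^7 Pa = 0.01499 GPa
quartzite: 2690 kg/m³ × 9.80665 m/s² × 4300 m = 1.134×10^8 Pa = 0.1134 GPa
dunite: 3280 kg/m³ × 9.80665 m/s² × 17350 m = 5.581×10^8 Pa = 0.5581 GPa
Total = 5.503×10^-3 + 0.01499 + 0.1134 + 0.5581 = 0.69201 GPa

0.692 GPa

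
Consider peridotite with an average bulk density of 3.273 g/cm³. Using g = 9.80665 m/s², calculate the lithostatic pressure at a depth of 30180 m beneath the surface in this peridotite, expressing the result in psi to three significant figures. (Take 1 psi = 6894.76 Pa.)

peridotite: 3273 kg/m³ × 9.80665 m/s² × 30180 m = 9.687×10^8 Pa = 1.405×10^5 psi

140000 psi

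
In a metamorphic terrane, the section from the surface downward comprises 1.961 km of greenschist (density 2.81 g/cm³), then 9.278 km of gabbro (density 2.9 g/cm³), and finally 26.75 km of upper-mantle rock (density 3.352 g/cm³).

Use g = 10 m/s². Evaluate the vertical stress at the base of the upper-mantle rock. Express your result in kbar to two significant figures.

greenschist: 2810 kg/m³ × 10 m/s² × 1961 m = 5.510×10^7 Pa = 0.5510 kbar
gabbro: 2900 kg/m³ × 10 m/s² × 9278 m = 2.691×10^8 Pa = 2.691 kbar
upper-mantle rock: 3352 kg/m³ × 10 m/s² × 26750 m = 8.967×10^8 Pa = 8.967 kbar
Total = 0.5510 + 2.691 + 8.967 = 12.208 kbar

12 kbar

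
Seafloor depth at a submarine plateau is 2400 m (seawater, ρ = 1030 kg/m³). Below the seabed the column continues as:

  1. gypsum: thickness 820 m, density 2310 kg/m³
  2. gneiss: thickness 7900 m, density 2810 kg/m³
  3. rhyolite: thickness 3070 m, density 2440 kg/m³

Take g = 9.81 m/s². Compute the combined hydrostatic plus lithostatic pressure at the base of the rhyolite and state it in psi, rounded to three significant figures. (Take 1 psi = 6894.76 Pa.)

seawater: 1030 kg/m³ × 9.81 m/s² × 2400 m = 2.425×10^7 Pa = 3517 psi
gypsum: 2310 kg/m³ × 9.81 m/s² × 820 m = 1.858×10^7 Pa = 2695 psi
gneiss: 2810 kg/m³ × 9.81 m/s² × 7900 m = 2.178×10^8 Pa = 31585 psi
rhyolite: 2440 kg/m³ × 9.81 m/s² × 3070 m = 7.348×10^7 Pa = 10658 psi
Total = 3517 + 2695 + 31585 + 10658 = 48456 psi

48500 psi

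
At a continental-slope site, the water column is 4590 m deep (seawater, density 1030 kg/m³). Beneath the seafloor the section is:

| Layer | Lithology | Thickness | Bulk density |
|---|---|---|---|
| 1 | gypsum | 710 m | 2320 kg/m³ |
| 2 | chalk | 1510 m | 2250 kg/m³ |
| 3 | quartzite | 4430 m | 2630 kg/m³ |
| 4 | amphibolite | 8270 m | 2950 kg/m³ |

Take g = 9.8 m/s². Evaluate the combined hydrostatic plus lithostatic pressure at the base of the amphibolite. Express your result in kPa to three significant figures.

seawater: 1030 kg/m³ × 9.8 m/s² × 4590 m = 4.633×10^7 Pa = 46331 kPa
gypsum: 2320 kg/m³ × 9.8 m/s² × 710 m = 1.614×10^7 Pa = 16143 kPa
chalk: 2250 kg/m³ × 9.8 m/s² × 1510 m = 3.330×10^7 Pa = 33296 kPa
quartzite: 2630 kg/m³ × 9.8 m/s² × 4430 m = 1.142×10^8 Pa = 1.142×10^5 kPa
amphibolite: 2950 kg/m³ × 9.8 m/s² × 8270 m = 2.391×10^8 Pa = 2.391×10^5 kPa
Total = 46331 + 16143 + 33296 + 1.142×10^5 + 2.391×10^5 = 4.4903×10^5 kPa

449000 kPa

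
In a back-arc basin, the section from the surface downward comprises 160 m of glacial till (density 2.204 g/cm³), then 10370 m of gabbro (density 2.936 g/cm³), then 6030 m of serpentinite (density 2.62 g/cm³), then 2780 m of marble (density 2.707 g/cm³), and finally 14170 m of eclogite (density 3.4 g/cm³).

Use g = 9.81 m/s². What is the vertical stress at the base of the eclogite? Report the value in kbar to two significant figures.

glacial till: 2204 kg/m³ × 9.81 m/s² × 160 m = 3.459×10^6 Pa = 0.03459 kbar
gabbro: 2936 kg/m³ × 9.81 m/s² × 10370 m = 2.987×10^8 Pa = 2.987 kbar
serpentinite: 2620 kg/m³ × 9.81 m/s² × 6030 m = 1.550×10^8 Pa = 1.550 kbar
marble: 2707 kg/m³ × 9.81 m/s² × 2780 m = 7.382×10^7 Pa = 0.7382 kbar
eclogite: 3400 kg/m³ × 9.81 m/s² × 14170 m = 4.726×10^8 Pa = 4.726 kbar
Total = 0.03459 + 2.987 + 1.550 + 0.7382 + 4.726 = 10.036 kbar

10 kbar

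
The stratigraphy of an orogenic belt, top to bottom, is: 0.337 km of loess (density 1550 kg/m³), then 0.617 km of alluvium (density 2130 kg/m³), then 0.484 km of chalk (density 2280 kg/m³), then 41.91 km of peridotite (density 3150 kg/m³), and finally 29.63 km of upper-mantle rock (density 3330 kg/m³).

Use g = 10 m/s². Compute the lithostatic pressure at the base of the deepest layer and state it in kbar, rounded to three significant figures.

loess: 1550 kg/m³ × 10 m/s² × 337 m = 5.223×10^6 Pa = 0.05223 kbar
alluvium: 2130 kg/m³ × 10 m/s² × 617 m = 1.314×10^7 Pa = 0.1314 kbar
chalk: 2280 kg/m³ × 10 m/s² × 484 m = 1.104×10^7 Pa = 0.1104 kbar
peridotite: 3150 kg/m³ × 10 m/s² × 41910 m = 1.320×10^9 Pa = 13.20 kbar
upper-mantle rock: 3330 kg/m³ × 10 m/s² × 29630 m = 9.867×10^8 Pa = 9.867 kbar
Total = 0.05223 + 0.1314 + 0.1104 + 13.20 + 9.867 = 23.362 kbar

23.4 kbar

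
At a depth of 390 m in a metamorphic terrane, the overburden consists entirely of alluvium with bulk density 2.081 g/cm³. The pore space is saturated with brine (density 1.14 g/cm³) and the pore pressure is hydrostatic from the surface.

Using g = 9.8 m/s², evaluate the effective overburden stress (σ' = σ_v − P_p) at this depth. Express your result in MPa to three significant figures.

3.60 MPa

Overburden (lithostatic) stress σ_v:
alluvium: 2081 kg/m³ × 9.8 m/s² × 390 m = 7.954×10^6 Pa = 7.954 MPa
Pore pressure P_p = 1140 kg/m³ × 9.8 m/s² × 390 m = 4.357×10^6 Pa = 4.357 MPa
Effective stress σ' = σ_v − P_p = 7.954 − 4.357 = 3.5965 MPa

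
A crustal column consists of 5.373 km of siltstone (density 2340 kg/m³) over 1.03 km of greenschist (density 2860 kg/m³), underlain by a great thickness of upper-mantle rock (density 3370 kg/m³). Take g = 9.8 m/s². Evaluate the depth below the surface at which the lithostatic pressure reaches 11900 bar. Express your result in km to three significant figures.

Pressure at base of upper layers: 2340×9.8×5373 + 2860×9.8×1030 = 1.521×10^8 Pa = 1521 bar
Remaining pressure to be supplied by upper-mantle rock: 1.190×10^9 − 1.521×10^8 = 1.038×10^9 Pa
Additional depth in upper-mantle rock = 1.038×10^9 Pa / (3370 kg/m³ × 9.8 m/s²) = 31427 m
Total depth = 6403 m + 31427 m = 37830 m
= 37.830 km

37.8 km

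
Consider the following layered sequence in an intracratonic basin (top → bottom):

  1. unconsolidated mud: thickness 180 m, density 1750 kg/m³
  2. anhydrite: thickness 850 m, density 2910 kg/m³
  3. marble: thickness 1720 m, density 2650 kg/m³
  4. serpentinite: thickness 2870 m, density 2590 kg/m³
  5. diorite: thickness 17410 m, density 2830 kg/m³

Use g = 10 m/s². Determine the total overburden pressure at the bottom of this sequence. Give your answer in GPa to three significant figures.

0.641 GPa

unconsolidated mud: 1750 kg/m³ × 10 m/s² × 180 m = 3.150×10^6 Pa = 3.150×10^-3 GPa
anhydrite: 2910 kg/m³ × 10 m/s² × 850 m = 2.474×10^7 Pa = 0.02474 GPa
marble: 2650 kg/m³ × 10 m/s² × 1720 m = 4.558×10^7 Pa = 0.04558 GPa
serpentinite: 2590 kg/m³ × 10 m/s² × 2870 m = 7.433×10^7 Pa = 0.07433 GPa
diorite: 2830 kg/m³ × 10 m/s² × 17410 m = 4.927×10^8 Pa = 0.4927 GPa
Total = 3.150×10^-3 + 0.02474 + 0.04558 + 0.07433 + 0.4927 = 0.64050 GPa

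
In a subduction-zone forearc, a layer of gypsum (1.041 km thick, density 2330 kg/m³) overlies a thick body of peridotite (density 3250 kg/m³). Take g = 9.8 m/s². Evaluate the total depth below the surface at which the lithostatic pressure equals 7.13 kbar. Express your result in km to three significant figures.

22.7 km

Pressure at base of upper layers: 2330×9.8×1041 = 2.377×10^7 Pa = 0.2377 kbar
Remaining pressure to be supplied by peridotite: 7.130×10^8 − 2.377×10^7 = 6.892×10^8 Pa
Additional depth in peridotite = 6.892×10^8 Pa / (3250 kg/m³ × 9.8 m/s²) = 21640 m
Total depth = 1041 m + 21640 m = 22681 m
= 22.681 km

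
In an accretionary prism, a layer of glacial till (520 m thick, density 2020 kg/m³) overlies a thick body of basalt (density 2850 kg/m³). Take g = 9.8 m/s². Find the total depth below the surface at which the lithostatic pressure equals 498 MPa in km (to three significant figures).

Pressure at base of upper layers: 2020×9.8×520 = 1.029×10^7 Pa = 10.29 MPa
Remaining pressure to be supplied by basalt: 4.980×10^8 − 1.029×10^7 = 4.877×10^8 Pa
Additional depth in basalt = 4.877×10^8 Pa / (2850 kg/m³ × 9.8 m/s²) = 17462 m
Total depth = 520 m + 17462 m = 17982 m
= 17.982 km

18.0 km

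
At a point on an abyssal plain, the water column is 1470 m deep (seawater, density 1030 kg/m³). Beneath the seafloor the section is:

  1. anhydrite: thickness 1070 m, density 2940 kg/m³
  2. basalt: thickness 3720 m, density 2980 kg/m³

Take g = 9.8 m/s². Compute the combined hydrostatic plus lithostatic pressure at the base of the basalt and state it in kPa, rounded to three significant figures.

154000 kPa

seawater: 1030 kg/m³ × 9.8 m/s² × 1470 m = 1.484×10^7 Pa = 14838 kPa
anhydrite: 2940 kg/m³ × 9.8 m/s² × 1070 m = 3.083×10^7 Pa = 30829 kPa
basalt: 2980 kg/m³ × 9.8 m/s² × 3720 m = 1.086×10^8 Pa = 1.086×10^5 kPa
Total = 14838 + 30829 + 1.086×10^5 = 1.5431×10^5 kPa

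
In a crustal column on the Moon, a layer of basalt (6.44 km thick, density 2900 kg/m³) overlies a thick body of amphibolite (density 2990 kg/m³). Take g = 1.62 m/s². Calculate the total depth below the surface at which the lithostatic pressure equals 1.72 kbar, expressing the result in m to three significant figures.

Pressure at base of upper layers: 2900×1.62×6440 = 3.026×10^7 Pa = 0.3026 kbar
Remaining pressure to be supplied by amphibolite: 1.720×10^8 − 3.026×10^7 = 1.417×10^8 Pa
Additional depth in amphibolite = 1.417×10^8 Pa / (2990 kg/m³ × 1.62 m/s²) = 29263 m
Total depth = 6440 m + 29263 m = 35703 m

35700 m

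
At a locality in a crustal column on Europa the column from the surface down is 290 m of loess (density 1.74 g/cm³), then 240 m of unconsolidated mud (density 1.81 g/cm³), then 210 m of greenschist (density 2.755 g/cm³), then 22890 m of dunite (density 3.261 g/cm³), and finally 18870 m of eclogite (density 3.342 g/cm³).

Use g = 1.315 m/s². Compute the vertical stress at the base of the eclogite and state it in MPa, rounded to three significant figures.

183 MPa

loess: 1740 kg/m³ × 1.315 m/s² × 290 m = 6.635×10^5 Pa = 0.6635 MPa
unconsolidated mud: 1810 kg/m³ × 1.315 m/s² × 240 m = 5.712×10^5 Pa = 0.5712 MPa
greenschist: 2755 kg/m³ × 1.315 m/s² × 210 m = 7.608×10^5 Pa = 0.7608 MPa
dunite: 3261 kg/m³ × 1.315 m/s² × 22890 m = 9.816×10^7 Pa = 98.16 MPa
eclogite: 3342 kg/m³ × 1.315 m/s² × 18870 m = 8.293×10^7 Pa = 82.93 MPa
Total = 0.6635 + 0.5712 + 0.7608 + 98.16 + 82.93 = 183.08 MPa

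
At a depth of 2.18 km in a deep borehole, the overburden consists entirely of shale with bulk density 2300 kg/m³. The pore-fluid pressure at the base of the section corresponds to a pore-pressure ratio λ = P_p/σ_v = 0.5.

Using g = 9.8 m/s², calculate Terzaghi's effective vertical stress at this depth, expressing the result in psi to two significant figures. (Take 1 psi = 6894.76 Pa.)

Overburden (lithostatic) stress σ_v:
shale: 2300 kg/m³ × 9.8 m/s² × 2180 m = 4.914×10^7 Pa = 49.14 MPa
Pore pressure P_p = λ·σ_v = 0.5 × 49.14 MPa = 24.57 MPa
Effective stress σ' = σ_v − P_p = 49.14 − 24.57 = 24.569 MPa = 3563.4 psi

3600 psi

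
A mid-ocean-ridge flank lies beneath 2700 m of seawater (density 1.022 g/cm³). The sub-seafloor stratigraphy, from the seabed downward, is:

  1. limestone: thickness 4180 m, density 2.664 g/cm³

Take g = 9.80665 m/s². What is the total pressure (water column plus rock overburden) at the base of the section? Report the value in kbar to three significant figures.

1.36 kbar

seawater: 1022 kg/m³ × 9.80665 m/s² × 2700 m = 2.706×10^7 Pa = 0.2706 kbar
limestone: 2664 kg/m³ × 9.80665 m/s² × 4180 m = 1.092×10^8 Pa = 1.092 kbar
Total = 0.2706 + 1.092 = 1.3626 kbar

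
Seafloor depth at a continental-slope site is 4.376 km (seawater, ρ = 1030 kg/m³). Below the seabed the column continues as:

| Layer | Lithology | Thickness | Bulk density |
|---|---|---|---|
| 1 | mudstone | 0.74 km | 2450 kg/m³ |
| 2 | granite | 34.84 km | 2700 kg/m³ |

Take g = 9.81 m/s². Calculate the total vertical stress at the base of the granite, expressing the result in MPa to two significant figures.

980 MPa

seawater: 1030 kg/m³ × 9.81 m/s² × 4376 m = 4.422×10^7 Pa = 44.22 MPa
mudstone: 2450 kg/m³ × 9.81 m/s² × 740 m = 1.779×10^7 Pa = 17.79 MPa
granite: 2700 kg/m³ × 9.81 m/s² × 34840 m = 9.228×10^8 Pa = 922.8 MPa
Total = 44.22 + 17.79 + 922.8 = 984.81 MPa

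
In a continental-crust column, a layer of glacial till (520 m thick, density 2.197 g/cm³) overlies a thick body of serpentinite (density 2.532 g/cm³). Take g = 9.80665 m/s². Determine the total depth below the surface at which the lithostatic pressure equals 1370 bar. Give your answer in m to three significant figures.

Pressure at base of upper layers: 2197×9.80665×520 = 1.120×10^7 Pa = 112.0 bar
Remaining pressure to be supplied by serpentinite: 1.370×10^8 − 1.120×10^7 = 1.258×10^8 Pa
Additional depth in serpentinite = 1.258×10^8 Pa / (2532 kg/m³ × 9.80665 m/s²) = 5066.2 m
Total depth = 520 m + 5066.2 m = 5586.2 m

5590 m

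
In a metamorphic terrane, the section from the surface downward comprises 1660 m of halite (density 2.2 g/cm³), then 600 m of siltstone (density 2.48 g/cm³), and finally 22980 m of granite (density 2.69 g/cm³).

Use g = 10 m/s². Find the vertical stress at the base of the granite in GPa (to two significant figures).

0.67 GPa

halite: 2200 kg/m³ × 10 m/s² × 1660 m = 3.652×10^7 Pa = 0.03652 GPa
siltstone: 2480 kg/m³ × 10 m/s² × 600 m = 1.488×10^7 Pa = 0.01488 GPa
granite: 2690 kg/m³ × 10 m/s² × 22980 m = 6.182×10^8 Pa = 0.6182 GPa
Total = 0.03652 + 0.01488 + 0.6182 = 0.66956 GPa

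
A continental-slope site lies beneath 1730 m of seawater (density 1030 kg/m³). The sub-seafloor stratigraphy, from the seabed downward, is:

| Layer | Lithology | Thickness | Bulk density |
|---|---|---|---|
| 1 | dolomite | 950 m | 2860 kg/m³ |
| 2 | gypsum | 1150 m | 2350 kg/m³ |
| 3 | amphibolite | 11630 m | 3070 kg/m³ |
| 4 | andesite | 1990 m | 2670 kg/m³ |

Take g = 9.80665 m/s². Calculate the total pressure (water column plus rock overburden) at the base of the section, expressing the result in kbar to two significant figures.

seawater: 1030 kg/m³ × 9.80665 m/s² × 1730 m = 1.747×10^7 Pa = 0.1747 kbar
dolomite: 2860 kg/m³ × 9.80665 m/s² × 950 m = 2.664×10^7 Pa = 0.2664 kbar
gypsum: 2350 kg/m³ × 9.80665 m/s² × 1150 m = 2.650×10^7 Pa = 0.2650 kbar
amphibolite: 3070 kg/m³ × 9.80665 m/s² × 11630 m = 3.501×10^8 Pa = 3.501 kbar
andesite: 2670 kg/m³ × 9.80665 m/s² × 1990 m = 5.211×10^7 Pa = 0.5211 kbar
Total = 0.1747 + 0.2664 + 0.2650 + 3.501 + 0.5211 = 4.7286 kbar

4.7 kbar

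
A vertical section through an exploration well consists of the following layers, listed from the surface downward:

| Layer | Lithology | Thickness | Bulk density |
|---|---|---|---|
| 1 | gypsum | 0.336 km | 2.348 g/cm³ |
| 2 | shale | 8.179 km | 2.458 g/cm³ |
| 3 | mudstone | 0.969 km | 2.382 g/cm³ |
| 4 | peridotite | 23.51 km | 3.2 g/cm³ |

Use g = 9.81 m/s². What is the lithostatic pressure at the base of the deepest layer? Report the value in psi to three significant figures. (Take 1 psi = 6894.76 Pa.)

gypsum: 2348 kg/m³ × 9.81 m/s² × 336 m = 7.739×10^6 Pa = 1123 psi
shale: 2458 kg/m³ × 9.81 m/s² × 8179 m = 1.972×10^8 Pa = 28604 psi
mudstone: 2382 kg/m³ × 9.81 m/s² × 969 m = 2.264×10^7 Pa = 3284 psi
peridotite: 3200 kg/m³ × 9.81 m/s² × 23510 m = 7.380×10^8 Pa = 1.070×10^5 psi
Total = 1123 + 28604 + 3284 + 1.070×10^5 = 1.4005×10^5 psi

140000 psi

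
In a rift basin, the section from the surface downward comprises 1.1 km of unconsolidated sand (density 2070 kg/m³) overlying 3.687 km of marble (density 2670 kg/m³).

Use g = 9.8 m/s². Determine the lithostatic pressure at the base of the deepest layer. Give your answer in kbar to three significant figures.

unconsolidated sand: 2070 kg/m³ × 9.8 m/s² × 1100 m = 2.231×10^7 Pa = 0.2231 kbar
marble: 2670 kg/m³ × 9.8 m/s² × 3687 m = 9.647×10^7 Pa = 0.9647 kbar
Total = 0.2231 + 0.9647 = 1.1879 kbar

1.19 kbar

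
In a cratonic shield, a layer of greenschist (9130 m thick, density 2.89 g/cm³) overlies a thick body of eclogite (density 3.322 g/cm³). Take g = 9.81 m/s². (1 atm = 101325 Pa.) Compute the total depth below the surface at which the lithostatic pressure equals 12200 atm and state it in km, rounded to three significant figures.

Pressure at base of upper layers: 2890×9.81×9130 = 2.588×10^8 Pa = 2555 atm
Remaining pressure to be supplied by eclogite: 1.236×10^9 − 2.588×10^8 = 9.773×10^8 Pa
Additional depth in eclogite = 9.773×10^8 Pa / (3322 kg/m³ × 9.81 m/s²) = 29989 m
Total depth = 9130 m + 29989 m = 39119 m
= 39.119 km

39.1 km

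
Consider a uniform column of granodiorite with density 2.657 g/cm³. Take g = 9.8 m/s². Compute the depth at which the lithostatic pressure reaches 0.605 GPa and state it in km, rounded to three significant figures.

h = P/(ρg) = 0.605 GPa / (2657 kg/m³ × 9.8 m/s²) = 6.050×10^8 Pa / 26039 Pa/m = 23235 m
= 23.235 km

23.2 km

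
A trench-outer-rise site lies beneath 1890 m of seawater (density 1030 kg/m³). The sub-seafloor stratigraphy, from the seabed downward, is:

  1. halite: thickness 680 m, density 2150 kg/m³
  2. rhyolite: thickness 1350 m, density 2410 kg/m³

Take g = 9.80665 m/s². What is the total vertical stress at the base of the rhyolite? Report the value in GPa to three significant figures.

0.0653 GPa

seawater: 1030 kg/m³ × 9.80665 m/s² × 1890 m = 1.909×10^7 Pa = 0.01909 GPa
halite: 2150 kg/m³ × 9.80665 m/s² × 680 m = 1.434×10^7 Pa = 0.01434 GPa
rhyolite: 2410 kg/m³ × 9.80665 m/s² × 1350 m = 3.191×10^7 Pa = 0.03191 GPa
Total = 0.01909 + 0.01434 + 0.03191 = 0.065334 GPa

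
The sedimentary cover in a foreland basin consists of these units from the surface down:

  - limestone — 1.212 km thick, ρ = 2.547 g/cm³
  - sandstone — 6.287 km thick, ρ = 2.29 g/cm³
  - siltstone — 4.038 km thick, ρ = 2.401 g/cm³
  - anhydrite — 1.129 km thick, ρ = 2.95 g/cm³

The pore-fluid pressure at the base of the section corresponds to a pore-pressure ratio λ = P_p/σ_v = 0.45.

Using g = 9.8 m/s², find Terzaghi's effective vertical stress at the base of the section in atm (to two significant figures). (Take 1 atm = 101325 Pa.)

1600 atm

Overburden (lithostatic) stress σ_v:
limestone: 2547 kg/m³ × 9.8 m/s² × 1212 m = 3.025×10^7 Pa = 30.25 MPa
sandstone: 2290 kg/m³ × 9.8 m/s² × 6287 m = 1.411×10^8 Pa = 141.1 MPa
siltstone: 2401 kg/m³ × 9.8 m/s² × 4038 m = 9.501×10^7 Pa = 95.01 MPa
anhydrite: 2950 kg/m³ × 9.8 m/s² × 1129 m = 3.264×10^7 Pa = 32.64 MPa
Total = 30.25 + 141.1 + 95.01 + 32.64 = 299.00 MPa
Pore pressure P_p = λ·σ_v = 0.45 × 299.0 MPa = 134.5 MPa
Effective stress σ' = σ_v − P_p = 299.0 − 134.5 = 164.45 MPa = 1623.0 atm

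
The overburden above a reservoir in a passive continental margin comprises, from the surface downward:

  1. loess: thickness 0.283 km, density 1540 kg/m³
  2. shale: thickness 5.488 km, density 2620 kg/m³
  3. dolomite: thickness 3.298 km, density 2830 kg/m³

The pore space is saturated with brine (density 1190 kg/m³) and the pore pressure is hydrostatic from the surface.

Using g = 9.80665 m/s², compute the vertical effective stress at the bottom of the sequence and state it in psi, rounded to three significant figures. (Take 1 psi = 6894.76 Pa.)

Overburden (lithostatic) stress σ_v:
loess: 1540 kg/m³ × 9.80665 m/s² × 283 m = 4.274×10^6 Pa = 4.274 MPa
shale: 2620 kg/m³ × 9.80665 m/s² × 5488 m = 1.410×10^8 Pa = 141.0 MPa
dolomite: 2830 kg/m³ × 9.80665 m/s² × 3298 m = 9.153×10^7 Pa = 91.53 MPa
Total = 4.274 + 141.0 + 91.53 = 236.81 MPa
Pore pressure P_p = 1190 kg/m³ × 9.80665 m/s² × 9069 m = 1.058×10^8 Pa = 105.8 MPa
Effective stress σ' = σ_v − P_p = 236.8 − 105.8 = 130.97 MPa = 18996 psi

19000 psi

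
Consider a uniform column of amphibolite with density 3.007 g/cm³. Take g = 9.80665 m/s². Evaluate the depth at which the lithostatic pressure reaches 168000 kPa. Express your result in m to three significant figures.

h = P/(ρg) = 168000 kPa / (3007 kg/m³ × 9.80665 m/s²) = 1.680×10^8 Pa / 29489 Pa/m = 5697.1 m

5700 m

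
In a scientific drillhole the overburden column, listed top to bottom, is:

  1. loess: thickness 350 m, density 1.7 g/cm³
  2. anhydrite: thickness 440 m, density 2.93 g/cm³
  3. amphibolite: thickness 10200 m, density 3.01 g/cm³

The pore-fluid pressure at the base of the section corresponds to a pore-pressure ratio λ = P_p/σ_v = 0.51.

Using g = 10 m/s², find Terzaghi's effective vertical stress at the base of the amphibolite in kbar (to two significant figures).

1.6 kbar

Overburden (lithostatic) stress σ_v:
loess: 1700 kg/m³ × 10 m/s² × 350 m = 5.950×10^6 Pa = 5.950 MPa
anhydrite: 2930 kg/m³ × 10 m/s² × 440 m = 1.289×10^7 Pa = 12.89 MPa
amphibolite: 3010 kg/m³ × 10 m/s² × 10200 m = 3.070×10^8 Pa = 307.0 MPa
Total = 5.950 + 12.89 + 307.0 = 325.86 MPa
Pore pressure P_p = λ·σ_v = 0.51 × 325.9 MPa = 166.2 MPa
Effective stress σ' = σ_v − P_p = 325.9 − 166.2 = 159.67 MPa = 1.5967 kbar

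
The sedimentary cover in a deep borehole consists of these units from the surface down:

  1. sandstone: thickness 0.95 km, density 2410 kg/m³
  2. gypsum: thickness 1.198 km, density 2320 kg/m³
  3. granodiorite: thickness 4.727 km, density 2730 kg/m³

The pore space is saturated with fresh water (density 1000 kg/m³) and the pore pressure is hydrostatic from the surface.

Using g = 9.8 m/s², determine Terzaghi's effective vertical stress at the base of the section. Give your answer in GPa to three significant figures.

Overburden (lithostatic) stress σ_v:
sandstone: 2410 kg/m³ × 9.8 m/s² × 950 m = 2.244×10^7 Pa = 22.44 MPa
gypsum: 2320 kg/m³ × 9.8 m/s² × 1198 m = 2.724×10^7 Pa = 27.24 MPa
granodiorite: 2730 kg/m³ × 9.8 m/s² × 4727 m = 1.265×10^8 Pa = 126.5 MPa
Total = 22.44 + 27.24 + 126.5 = 176.14 MPa
Pore pressure P_p = 1000 kg/m³ × 9.8 m/s² × 6875 m = 6.737×10^7 Pa = 67.38 MPa
Effective stress σ' = σ_v − P_p = 176.1 − 67.38 = 108.77 MPa = 0.10877 GPa

0.109 GPa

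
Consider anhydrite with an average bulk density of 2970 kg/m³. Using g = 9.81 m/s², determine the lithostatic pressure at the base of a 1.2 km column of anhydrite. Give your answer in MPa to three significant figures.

anhydrite: 2970 kg/m³ × 9.81 m/s² × 1200 m = 3.496×10^7 Pa = 34.96 MPa

35.0 MPa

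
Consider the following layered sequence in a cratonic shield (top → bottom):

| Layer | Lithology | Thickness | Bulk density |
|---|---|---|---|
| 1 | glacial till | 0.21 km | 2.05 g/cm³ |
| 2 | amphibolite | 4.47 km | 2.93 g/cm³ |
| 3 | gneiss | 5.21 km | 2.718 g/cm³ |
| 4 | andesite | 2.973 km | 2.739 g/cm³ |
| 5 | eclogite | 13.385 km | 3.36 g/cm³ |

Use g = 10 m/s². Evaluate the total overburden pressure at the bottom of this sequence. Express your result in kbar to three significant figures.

8.08 kbar

glacial till: 2050 kg/m³ × 10 m/s² × 210 m = 4.305×10^6 Pa = 0.04305 kbar
amphibolite: 2930 kg/m³ × 10 m/s² × 4470 m = 1.310×10^8 Pa = 1.310 kbar
gneiss: 2718 kg/m³ × 10 m/s² × 5210 m = 1.416×10^8 Pa = 1.416 kbar
andesite: 2739 kg/m³ × 10 m/s² × 2973 m = 8.143×10^7 Pa = 0.8143 kbar
eclogite: 3360 kg/m³ × 10 m/s² × 13385 m = 4.497×10^8 Pa = 4.497 kbar
Total = 0.04305 + 1.310 + 1.416 + 0.8143 + 4.497 = 8.0805 kbar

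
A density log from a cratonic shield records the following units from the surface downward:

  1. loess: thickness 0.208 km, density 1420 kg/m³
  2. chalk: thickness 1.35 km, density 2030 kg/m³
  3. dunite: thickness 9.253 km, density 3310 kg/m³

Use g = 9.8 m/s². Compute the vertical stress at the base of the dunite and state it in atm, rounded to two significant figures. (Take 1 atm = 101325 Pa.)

loess: 1420 kg/m³ × 9.8 m/s² × 208 m = 2.895×10^6 Pa = 28.57 atm
chalk: 2030 kg/m³ × 9.8 m/s² × 1350 m = 2.686×10^7 Pa = 265.1 atm
dunite: 3310 kg/m³ × 9.8 m/s² × 9253 m = 3.001×10^8 Pa = 2962 atm
Total = 28.57 + 265.1 + 2962 = 3255.9 atm

3300 atm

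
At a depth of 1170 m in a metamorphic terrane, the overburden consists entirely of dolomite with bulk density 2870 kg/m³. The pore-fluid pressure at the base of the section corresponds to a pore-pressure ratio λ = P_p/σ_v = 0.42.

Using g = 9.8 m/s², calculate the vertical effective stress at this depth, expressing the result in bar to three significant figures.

Overburden (lithostatic) stress σ_v:
dolomite: 2870 kg/m³ × 9.8 m/s² × 1170 m = 3.291×10^7 Pa = 32.91 MPa
Pore pressure P_p = λ·σ_v = 0.42 × 32.91 MPa = 13.82 MPa
Effective stress σ' = σ_v − P_p = 32.91 − 13.82 = 19.086 MPa = 190.86 bar

191 bar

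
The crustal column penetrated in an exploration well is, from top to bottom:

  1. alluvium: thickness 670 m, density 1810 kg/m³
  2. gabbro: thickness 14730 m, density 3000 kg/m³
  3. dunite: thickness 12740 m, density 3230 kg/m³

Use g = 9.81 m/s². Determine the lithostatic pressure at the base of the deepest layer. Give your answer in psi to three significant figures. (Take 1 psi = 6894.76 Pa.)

alluvium: 1810 kg/m³ × 9.81 m/s² × 670 m = 1.190×10^7 Pa = 1725 psi
gabbro: 3000 kg/m³ × 9.81 m/s² × 14730 m = 4.335×10^8 Pa = 62874 psi
dunite: 3230 kg/m³ × 9.81 m/s² × 12740 m = 4.037×10^8 Pa = 58549 psi
Total = 1725 + 62874 + 58549 = 1.2315×10^5 psi

123000 psi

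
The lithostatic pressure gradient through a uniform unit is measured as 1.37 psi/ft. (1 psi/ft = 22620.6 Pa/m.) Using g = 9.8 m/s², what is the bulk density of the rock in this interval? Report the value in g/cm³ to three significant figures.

ρ = (dP/dz)/g = 1.37 psi/ft / 9.8 m/s² = 30990 Pa/m / 9.8 m/s² = 3162.3 kg/m³
= 3.162 g/cm³

3.16 g/cm³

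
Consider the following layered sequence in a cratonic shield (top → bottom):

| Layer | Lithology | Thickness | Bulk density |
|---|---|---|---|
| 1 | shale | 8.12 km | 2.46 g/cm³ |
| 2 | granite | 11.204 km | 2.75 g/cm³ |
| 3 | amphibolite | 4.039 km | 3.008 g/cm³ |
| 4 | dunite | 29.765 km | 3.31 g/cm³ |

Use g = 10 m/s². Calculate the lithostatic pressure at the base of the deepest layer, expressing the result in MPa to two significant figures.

1600 MPa

shale: 2460 kg/m³ × 10 m/s² × 8120 m = 1.998×10^8 Pa = 199.8 MPa
granite: 2750 kg/m³ × 10 m/s² × 11204 m = 3.081×10^8 Pa = 308.1 MPa
amphibolite: 3008 kg/m³ × 10 m/s² × 4039 m = 1.215×10^8 Pa = 121.5 MPa
dunite: 3310 kg/m³ × 10 m/s² × 29765 m = 9.852×10^8 Pa = 985.2 MPa
Total = 199.8 + 308.1 + 121.5 + 985.2 = 1614.6 MPa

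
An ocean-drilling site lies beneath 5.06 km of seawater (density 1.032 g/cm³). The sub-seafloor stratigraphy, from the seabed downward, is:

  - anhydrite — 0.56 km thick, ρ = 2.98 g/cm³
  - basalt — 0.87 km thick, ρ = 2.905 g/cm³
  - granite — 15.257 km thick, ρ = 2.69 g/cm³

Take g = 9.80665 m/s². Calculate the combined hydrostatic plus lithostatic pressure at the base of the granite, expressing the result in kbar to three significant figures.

seawater: 1032 kg/m³ × 9.80665 m/s² × 5060 m = 5.121×10^7 Pa = 0.5121 kbar
anhydrite: 2980 kg/m³ × 9.80665 m/s² × 560 m = 1.637×10^7 Pa = 0.1637 kbar
basalt: 2905 kg/m³ × 9.80665 m/s² × 870 m = 2.478×10^7 Pa = 0.2478 kbar
granite: 2690 kg/m³ × 9.80665 m/s² × 15257 m = 4.025×10^8 Pa = 4.025 kbar
Total = 0.5121 + 0.1637 + 0.2478 + 4.025 = 4.9484 kbar

4.95 kbar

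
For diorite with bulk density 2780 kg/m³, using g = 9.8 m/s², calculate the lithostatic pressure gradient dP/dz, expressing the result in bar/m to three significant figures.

dP/dz = ρg = 2780 kg/m³ × 9.8 m/s² = 27244 Pa/m
= 27244 Pa/m × (1 bar/m / 1.0000×10^5 Pa/m) = 0.27244 bar/m

0.272 bar/m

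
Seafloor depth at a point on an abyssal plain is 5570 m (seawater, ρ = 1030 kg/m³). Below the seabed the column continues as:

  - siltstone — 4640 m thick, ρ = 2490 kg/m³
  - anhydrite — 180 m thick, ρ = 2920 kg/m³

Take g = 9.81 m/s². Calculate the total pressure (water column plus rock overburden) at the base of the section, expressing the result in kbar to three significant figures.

1.75 kbar

seawater: 1030 kg/m³ × 9.81 m/s² × 5570 m = 5.628×10^7 Pa = 0.5628 kbar
siltstone: 2490 kg/m³ × 9.81 m/s² × 4640 m = 1.133×10^8 Pa = 1.133 kbar
anhydrite: 2920 kg/m³ × 9.81 m/s² × 180 m = 5.156×10^6 Pa = 0.05156 kbar
Total = 0.5628 + 1.133 + 0.05156 = 1.7478 kbar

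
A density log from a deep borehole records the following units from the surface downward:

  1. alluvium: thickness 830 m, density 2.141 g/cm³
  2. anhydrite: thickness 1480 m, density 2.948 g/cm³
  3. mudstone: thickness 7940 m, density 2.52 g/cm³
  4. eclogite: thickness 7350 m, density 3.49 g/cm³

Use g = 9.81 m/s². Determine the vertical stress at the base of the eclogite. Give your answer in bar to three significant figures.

5080 bar

alluvium: 2141 kg/m³ × 9.81 m/s² × 830 m = 1.743×10^7 Pa = 174.3 bar
anhydrite: 2948 kg/m³ × 9.81 m/s² × 1480 m = 4.280×10^7 Pa = 428.0 bar
mudstone: 2520 kg/m³ × 9.81 m/s² × 7940 m = 1.963×10^8 Pa = 1963 bar
eclogite: 3490 kg/m³ × 9.81 m/s² × 7350 m = 2.516×10^8 Pa = 2516 bar
Total = 174.3 + 428.0 + 1963 + 2516 = 5081.6 bar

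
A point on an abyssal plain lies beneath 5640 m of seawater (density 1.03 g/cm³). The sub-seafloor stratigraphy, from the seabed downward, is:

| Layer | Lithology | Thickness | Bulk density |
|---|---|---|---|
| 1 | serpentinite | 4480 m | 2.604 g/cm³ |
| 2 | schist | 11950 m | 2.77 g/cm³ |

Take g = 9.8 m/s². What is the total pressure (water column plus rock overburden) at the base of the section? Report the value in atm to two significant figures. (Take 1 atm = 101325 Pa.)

4900 atm

seawater: 1030 kg/m³ × 9.8 m/s² × 5640 m = 5.693×10^7 Pa = 561.9 atm
serpentinite: 2604 kg/m³ × 9.8 m/s² × 4480 m = 1.143×10^8 Pa = 1128 atm
schist: 2770 kg/m³ × 9.8 m/s² × 11950 m = 3.244×10^8 Pa = 3202 atm
Total = 561.9 + 1128 + 3202 = 4891.7 atm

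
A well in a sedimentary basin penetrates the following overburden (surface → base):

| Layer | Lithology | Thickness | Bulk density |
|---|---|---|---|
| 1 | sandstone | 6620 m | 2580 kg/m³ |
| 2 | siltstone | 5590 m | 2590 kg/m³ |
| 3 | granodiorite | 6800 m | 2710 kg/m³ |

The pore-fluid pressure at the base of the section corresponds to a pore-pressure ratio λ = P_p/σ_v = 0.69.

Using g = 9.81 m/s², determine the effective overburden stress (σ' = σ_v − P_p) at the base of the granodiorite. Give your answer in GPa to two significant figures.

0.15 GPa

Overburden (lithostatic) stress σ_v:
sandstone: 2580 kg/m³ × 9.81 m/s² × 6620 m = 1.676×10^8 Pa = 167.6 MPa
siltstone: 2590 kg/m³ × 9.81 m/s² × 5590 m = 1.420×10^8 Pa = 142.0 MPa
granodiorite: 2710 kg/m³ × 9.81 m/s² × 6800 m = 1.808×10^8 Pa = 180.8 MPa
Total = 167.6 + 142.0 + 180.8 = 490.36 MPa
Pore pressure P_p = λ·σ_v = 0.69 × 490.4 MPa = 338.3 MPa
Effective stress σ' = σ_v − P_p = 490.4 − 338.3 = 152.01 MPa = 0.15201 GPa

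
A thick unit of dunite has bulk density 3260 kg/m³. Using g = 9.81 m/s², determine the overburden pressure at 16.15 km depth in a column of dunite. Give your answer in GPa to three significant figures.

dunite: 3260 kg/m³ × 9.81 m/s² × 16150 m = 5.165×10^8 Pa = 0.5165 GPa

0.516 GPa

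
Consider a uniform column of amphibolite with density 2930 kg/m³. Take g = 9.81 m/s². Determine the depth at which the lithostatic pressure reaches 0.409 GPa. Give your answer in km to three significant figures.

h = P/(ρg) = 0.409 GPa / (2930 kg/m³ × 9.81 m/s²) = 4.090×10^8 Pa / 28743 Pa/m = 14229 m
= 14.229 km

14.2 km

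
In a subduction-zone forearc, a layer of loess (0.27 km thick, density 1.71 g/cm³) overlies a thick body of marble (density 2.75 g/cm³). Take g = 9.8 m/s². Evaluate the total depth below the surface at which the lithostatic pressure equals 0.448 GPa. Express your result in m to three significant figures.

Pressure at base of upper layers: 1710×9.8×270 = 4.525×10^6 Pa = 4.525×10^-3 GPa
Remaining pressure to be supplied by marble: 4.480×10^8 − 4.525×10^6 = 4.435×10^8 Pa
Additional depth in marble = 4.435×10^8 Pa / (2750 kg/m³ × 9.8 m/s²) = 16455 m
Total depth = 270 m + 16455 m = 16725 m

16700 m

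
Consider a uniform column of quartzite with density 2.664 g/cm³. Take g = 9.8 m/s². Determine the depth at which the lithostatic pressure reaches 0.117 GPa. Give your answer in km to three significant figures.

4.48 km

h = P/(ρg) = 0.117 GPa / (2664 kg/m³ × 9.8 m/s²) = 1.170×10^8 Pa / 26107 Pa/m = 4481.5 m
= 4.4815 km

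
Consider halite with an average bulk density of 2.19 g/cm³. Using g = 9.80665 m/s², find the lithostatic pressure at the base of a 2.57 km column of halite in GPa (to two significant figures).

halite: 2190 kg/m³ × 9.80665 m/s² × 2570 m = 5.519×10^7 Pa = 0.05519 GPa

0.055 GPa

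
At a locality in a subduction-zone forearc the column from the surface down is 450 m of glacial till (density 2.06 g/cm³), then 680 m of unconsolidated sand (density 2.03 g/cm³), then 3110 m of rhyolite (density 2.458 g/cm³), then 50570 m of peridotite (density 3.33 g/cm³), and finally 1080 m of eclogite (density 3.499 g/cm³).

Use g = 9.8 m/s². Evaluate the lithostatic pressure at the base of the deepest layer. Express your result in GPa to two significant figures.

glacial till: 2060 kg/m³ × 9.8 m/s² × 450 m = 9.085×10^6 Pa = 9.085×10^-3 GPa
unconsolidated sand: 2030 kg/m³ × 9.8 m/s² × 680 m = 1.353×10^7 Pa = 0.01353 GPa
rhyolite: 2458 kg/m³ × 9.8 m/s² × 3110 m = 7.491×10^7 Pa = 0.07491 GPa
peridotite: 3330 kg/m³ × 9.8 m/s² × 50570 m = 1.650×10^9 Pa = 1.650 GPa
eclogite: 3499 kg/m³ × 9.8 m/s² × 1080 m = 3.703×10^7 Pa = 0.03703 GPa
Total = 9.085×10^-3 + 0.01353 + 0.07491 + 1.650 + 0.03703 = 1.7849 GPa

1.8 GPa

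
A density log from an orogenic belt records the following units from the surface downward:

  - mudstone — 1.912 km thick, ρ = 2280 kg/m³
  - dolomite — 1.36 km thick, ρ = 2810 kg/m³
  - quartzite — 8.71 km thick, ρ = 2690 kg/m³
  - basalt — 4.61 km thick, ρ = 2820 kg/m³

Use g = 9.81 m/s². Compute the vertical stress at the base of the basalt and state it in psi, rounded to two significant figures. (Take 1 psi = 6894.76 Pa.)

mudstone: 2280 kg/m³ × 9.81 m/s² × 1912 m = 4.277×10^7 Pa = 6203 psi
dolomite: 2810 kg/m³ × 9.81 m/s² × 1360 m = 3.749×10^7 Pa = 5437 psi
quartzite: 2690 kg/m³ × 9.81 m/s² × 8710 m = 2.298×10^8 Pa = 33337 psi
basalt: 2820 kg/m³ × 9.81 m/s² × 4610 m = 1.275×10^8 Pa = 18497 psi
Total = 6203 + 5437 + 33337 + 18497 = 63474 psi

63000 psi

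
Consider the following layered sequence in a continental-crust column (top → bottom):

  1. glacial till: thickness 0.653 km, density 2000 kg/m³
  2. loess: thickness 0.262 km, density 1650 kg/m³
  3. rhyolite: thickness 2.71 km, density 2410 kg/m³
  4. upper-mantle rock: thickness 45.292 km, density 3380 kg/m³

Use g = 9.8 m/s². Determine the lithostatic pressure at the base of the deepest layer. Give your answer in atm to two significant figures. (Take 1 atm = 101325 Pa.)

16000 atm

glacial till: 2000 kg/m³ × 9.8 m/s² × 653 m = 1.280×10^7 Pa = 126.3 atm
loess: 1650 kg/m³ × 9.8 m/s² × 262 m = 4.237×10^6 Pa = 41.81 atm
rhyolite: 2410 kg/m³ × 9.8 m/s² × 2710 m = 6.400×10^7 Pa = 631.7 atm
upper-mantle rock: 3380 kg/m³ × 9.8 m/s² × 45292 m = 1.500×10^9 Pa = 14806 atm
Total = 126.3 + 41.81 + 631.7 + 14806 = 15606 atm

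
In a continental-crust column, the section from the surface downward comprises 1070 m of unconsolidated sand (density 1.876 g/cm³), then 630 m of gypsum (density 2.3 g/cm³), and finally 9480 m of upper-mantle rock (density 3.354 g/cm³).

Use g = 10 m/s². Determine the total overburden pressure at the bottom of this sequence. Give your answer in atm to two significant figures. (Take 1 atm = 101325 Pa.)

3500 atm

unconsolidated sand: 1876 kg/m³ × 10 m/s² × 1070 m = 2.007×10^7 Pa = 198.1 atm
gypsum: 2300 kg/m³ × 10 m/s² × 630 m = 1.449×10^7 Pa = 143.0 atm
upper-mantle rock: 3354 kg/m³ × 10 m/s² × 9480 m = 3.180×10^8 Pa = 3138 atm
Total = 198.1 + 143.0 + 3138 = 3479.1 atm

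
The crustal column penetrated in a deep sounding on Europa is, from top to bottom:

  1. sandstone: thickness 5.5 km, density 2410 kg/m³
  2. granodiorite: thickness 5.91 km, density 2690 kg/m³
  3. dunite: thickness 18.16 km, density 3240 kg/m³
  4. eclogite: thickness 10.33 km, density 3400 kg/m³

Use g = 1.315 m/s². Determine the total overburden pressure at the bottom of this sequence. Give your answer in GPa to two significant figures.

0.16 GPa

sandstone: 2410 kg/m³ × 1.315 m/s² × 5500 m = 1.743×10^7 Pa = 0.01743 GPa
granodiorite: 2690 kg/m³ × 1.315 m/s² × 5910 m = 2.091×10^7 Pa = 0.02091 GPa
dunite: 3240 kg/m³ × 1.315 m/s² × 18160 m = 7.737×10^7 Pa = 0.07737 GPa
eclogite: 3400 kg/m³ × 1.315 m/s² × 10330 m = 4.619×10^7 Pa = 0.04619 GPa
Total = 0.01743 + 0.02091 + 0.07737 + 0.04619 = 0.16189 GPa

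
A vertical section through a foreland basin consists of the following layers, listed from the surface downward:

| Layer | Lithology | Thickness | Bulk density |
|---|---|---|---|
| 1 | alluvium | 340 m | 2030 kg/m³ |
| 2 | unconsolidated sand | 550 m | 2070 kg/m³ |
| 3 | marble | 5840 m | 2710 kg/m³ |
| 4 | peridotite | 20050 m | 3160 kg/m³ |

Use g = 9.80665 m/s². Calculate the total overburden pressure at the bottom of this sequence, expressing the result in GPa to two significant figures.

0.79 GPa

alluvium: 2030 kg/m³ × 9.80665 m/s² × 340 m = 6.769×10^6 Pa = 6.769×10^-3 GPa
unconsolidated sand: 2070 kg/m³ × 9.80665 m/s² × 550 m = 1.116×10^7 Pa = 0.01116 GPa
marble: 2710 kg/m³ × 9.80665 m/s² × 5840 m = 1.552×10^8 Pa = 0.1552 GPa
peridotite: 3160 kg/m³ × 9.80665 m/s² × 20050 m = 6.213×10^8 Pa = 0.6213 GPa
Total = 6.769×10^-3 + 0.01116 + 0.1552 + 0.6213 = 0.79447 GPa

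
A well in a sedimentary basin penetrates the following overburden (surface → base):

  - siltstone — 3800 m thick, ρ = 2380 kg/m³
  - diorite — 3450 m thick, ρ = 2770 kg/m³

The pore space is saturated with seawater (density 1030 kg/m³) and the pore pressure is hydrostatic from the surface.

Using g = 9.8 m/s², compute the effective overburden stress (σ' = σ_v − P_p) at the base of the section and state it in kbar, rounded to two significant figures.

1.1 kbar

Overburden (lithostatic) stress σ_v:
siltstone: 2380 kg/m³ × 9.8 m/s² × 3800 m = 8.863×10^7 Pa = 88.63 MPa
diorite: 2770 kg/m³ × 9.8 m/s² × 3450 m = 9.365×10^7 Pa = 93.65 MPa
Total = 88.63 + 93.65 = 182.28 MPa
Pore pressure P_p = 1030 kg/m³ × 9.8 m/s² × 7250 m = 7.318×10^7 Pa = 73.18 MPa
Effective stress σ' = σ_v − P_p = 182.3 − 73.18 = 109.10 MPa = 1.0910 kbar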